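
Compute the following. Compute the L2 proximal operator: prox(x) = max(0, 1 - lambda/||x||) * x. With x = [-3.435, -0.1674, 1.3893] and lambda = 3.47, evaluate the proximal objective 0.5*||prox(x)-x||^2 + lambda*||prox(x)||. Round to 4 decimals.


Step 1: Compute ||x||.
||x|| = 3.7091
Step 2: Compute scaling factor.
scale = max(0, 1 - 3.47/3.7091) = 0.0645
Step 3: prox(x) = [-0.2214, -0.0108, 0.0896]
||prox(x)|| = 0.2391
Step 4: Proximal objective.
0.5*||prox-x||^2 = 6.0205
lambda*||prox|| = 0.8297
Total = 6.8501


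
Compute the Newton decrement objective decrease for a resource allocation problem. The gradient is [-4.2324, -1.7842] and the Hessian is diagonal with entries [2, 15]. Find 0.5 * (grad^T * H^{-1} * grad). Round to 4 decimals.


Step 1: H is diagonal, so H^(-1) * g = [-2.1162, -0.1189].
Step 2: g^T H^(-1) g = sum_i g_i^2 / H_ii
  = (-4.2324)^2/2 + (-1.7842)^2/15
  = 8.9566 + 0.2122 = 9.1688
Step 3: Objective decrease = 0.5 * g^T H^(-1) g = 4.5844


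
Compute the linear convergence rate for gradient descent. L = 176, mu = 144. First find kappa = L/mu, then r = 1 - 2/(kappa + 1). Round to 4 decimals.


Step 1: Compute the condition number.
kappa = L/mu = 176/144 = 1.2222
Step 2: Compute the convergence rate.
r = 1 - 2/(kappa + 1) = 1 - 2*mu/(L + mu) = (L - mu)/(L + mu) = 32/320 = 0.1


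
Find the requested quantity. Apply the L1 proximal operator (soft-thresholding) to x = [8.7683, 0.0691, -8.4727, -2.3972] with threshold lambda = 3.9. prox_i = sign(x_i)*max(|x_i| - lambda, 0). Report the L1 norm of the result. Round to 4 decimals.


Soft-thresholding with lambda = 3.9:
prox(8.7683) = sign(8.7683)*max(|8.7683| - 3.9, 0) = 4.8683
prox(0.0691) = sign(0.0691)*max(|0.0691| - 3.9, 0) = 0.0
prox(-8.4727) = sign(-8.4727)*max(|-8.4727| - 3.9, 0) = -4.5727
prox(-2.3972) = sign(-2.3972)*max(|-2.3972| - 3.9, 0) = 0.0
prox(x) = [4.8683, 0.0, -4.5727, 0.0]
||prox(x)||_1 = 4.8683 + 0.0 + 4.5727 + 0.0 = 9.441


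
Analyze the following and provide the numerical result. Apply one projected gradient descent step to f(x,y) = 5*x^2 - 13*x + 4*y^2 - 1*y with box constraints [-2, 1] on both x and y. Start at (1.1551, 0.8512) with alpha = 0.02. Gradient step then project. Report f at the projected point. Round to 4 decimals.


Step 1: Compute gradient at (1.1551, 0.8512).
grad_x = 2*5*1.1551 - 13 = -1.449
grad_y = 2*4*0.8512 - 1 = 5.8096
Step 2: Gradient step.
x_raw = 1.1551 - 0.02*-1.449 = 1.1841
y_raw = 0.8512 - 0.02*5.8096 = 0.735
Step 3: Project onto [-2, 1].
x_proj = clip(1.1841) = 1.0
y_proj = clip(0.735) = 0.735
Step 4: Evaluate f.
f(1.0, 0.735) = -6.5741


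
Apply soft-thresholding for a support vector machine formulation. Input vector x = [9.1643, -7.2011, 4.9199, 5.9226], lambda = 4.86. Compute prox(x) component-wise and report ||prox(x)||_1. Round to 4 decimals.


Soft-thresholding with lambda = 4.86:
prox(9.1643) = sign(9.1643)*max(|9.1643| - 4.86, 0) = 4.3043
prox(-7.2011) = sign(-7.2011)*max(|-7.2011| - 4.86, 0) = -2.3411
prox(4.9199) = sign(4.9199)*max(|4.9199| - 4.86, 0) = 0.0599
prox(5.9226) = sign(5.9226)*max(|5.9226| - 4.86, 0) = 1.0626
prox(x) = [4.3043, -2.3411, 0.0599, 1.0626]
||prox(x)||_1 = 4.3043 + 2.3411 + 0.0599 + 1.0626 = 7.7679


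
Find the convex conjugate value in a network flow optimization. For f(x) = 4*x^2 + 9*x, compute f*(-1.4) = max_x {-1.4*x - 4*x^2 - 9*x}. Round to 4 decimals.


f*(y) = sup_x {y*x - a*x^2 - b*x} = sup_x {(y-b)*x - a*x^2}
FOC: (y - b) - 2a*x = 0 => x* = (y - b)/(2a)
x* = (-1.4 - 9)/(2*4) = -1.3
f*(-1.4) = (y-b)^2/(4a) = (-1.4 - 9)^2/(4*4)
= 108.16/16 = 6.76


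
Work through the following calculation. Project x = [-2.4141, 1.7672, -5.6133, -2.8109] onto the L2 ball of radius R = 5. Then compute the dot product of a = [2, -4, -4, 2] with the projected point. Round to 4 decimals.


Step 1: Compute ||x|| (intermediates to 6 decimals).
||x|| = sqrt((-2.4141)^2 + 1.7672^2 + (-5.6133)^2 + (-2.8109)^2) = 6.95422
Step 2: Project.
Since ||x|| > R, scale = R/||x|| = 5/6.95422 = 0.718988, proj(x) = scale * x
proj(x) = [-1.735709, 1.270596, -4.035895, -2.021003]
Step 3: Dot product.
a^T * proj(x) = 2*(-1.735709) - 4*1.270596 - 4*(-4.035895) + 2*(-2.021003) = 3.5478


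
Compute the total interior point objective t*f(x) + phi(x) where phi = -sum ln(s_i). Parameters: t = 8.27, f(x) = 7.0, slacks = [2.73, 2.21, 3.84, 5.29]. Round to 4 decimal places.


Step 1: Compute log-barrier.
ln values: [1.0043, 0.793, 1.3455, 1.6658]
phi = -(1.0043 + 0.793 + 1.3455 + 1.6658) = -4.8086
Step 2: Compute augmented objective.
t*f(x) = 8.27*7.0 = 57.89
Total = 57.89 - 4.8086 = 53.0814


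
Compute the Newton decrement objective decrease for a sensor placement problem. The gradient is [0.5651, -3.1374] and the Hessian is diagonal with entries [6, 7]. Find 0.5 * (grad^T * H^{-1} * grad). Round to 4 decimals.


Step 1: H is diagonal, so H^(-1) * g = [0.0942, -0.4482].
Step 2: g^T H^(-1) g = sum_i g_i^2 / H_ii
  = (0.5651)^2/6 + (-3.1374)^2/7
  = 0.0532 + 1.4062 = 1.4594
Step 3: Objective decrease = 0.5 * g^T H^(-1) g = 0.7297


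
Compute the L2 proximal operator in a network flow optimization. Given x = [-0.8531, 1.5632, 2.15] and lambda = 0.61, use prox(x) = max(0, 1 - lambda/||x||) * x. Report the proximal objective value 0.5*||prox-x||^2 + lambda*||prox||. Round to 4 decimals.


Step 1: Compute ||x||.
||x|| = 2.7918
Step 2: Compute scaling factor.
scale = max(0, 1 - 0.61/2.7918) = 0.7815
Step 3: prox(x) = [-0.6667, 1.2216, 1.6802]
||prox(x)|| = 2.1818
Step 4: Proximal objective.
0.5*||prox-x||^2 = 0.1861
lambda*||prox|| = 1.3309
Total = 1.5169


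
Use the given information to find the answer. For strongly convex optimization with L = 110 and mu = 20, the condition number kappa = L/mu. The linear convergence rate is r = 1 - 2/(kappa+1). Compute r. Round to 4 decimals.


Step 1: Compute the condition number.
kappa = L/mu = 110/20 = 5.5
Step 2: Compute the convergence rate.
r = 1 - 2/(kappa + 1) = 1 - 2*mu/(L + mu) = (L - mu)/(L + mu) = 90/130 = 0.6923


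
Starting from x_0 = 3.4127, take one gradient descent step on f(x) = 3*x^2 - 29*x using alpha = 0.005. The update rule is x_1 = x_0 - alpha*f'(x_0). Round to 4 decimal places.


We compute the gradient at x_0 and apply the update.
f'(x) = 6*x - 29
f'(3.4127) = 6*3.4127 - 29 = -8.5238
x_1 = 3.4127 - 0.005*-8.5238 = 3.4553


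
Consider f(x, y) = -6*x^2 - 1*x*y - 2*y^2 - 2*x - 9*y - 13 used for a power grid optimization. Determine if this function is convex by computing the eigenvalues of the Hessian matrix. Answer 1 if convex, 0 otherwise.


The Hessian of f(x,y) = -6*x^2 - 1*x*y - 2*y^2 - 2*x - 9*y - 13 is:
H = [[-12, -1], [-1, -4]]
Trace = -12 - 4 = -16
Determinant = -12*-4 - (-1)^2 = 47
Discriminant = (-16)^2 - 4*47 = 68.0
Eigenvalues: lambda_1 = -12.1231, lambda_2 = -3.8769
The function is not convex.

0


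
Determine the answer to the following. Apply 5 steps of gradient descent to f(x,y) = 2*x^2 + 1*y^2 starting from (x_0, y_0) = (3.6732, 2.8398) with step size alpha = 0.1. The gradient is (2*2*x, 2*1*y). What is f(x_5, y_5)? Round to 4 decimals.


Gradient descent on f(x,y) = 2*x^2 + 1*y^2.
Starting point: (3.6732, 2.8398), alpha = 0.1
Step 1: grad_x = 2*2*3.6732 = 14.6928, grad_y = 2*1*2.8398 = 5.6796
  x_1 = 3.6732 - 0.1*14.6928 = 2.2039
  y_1 = 2.8398 - 0.1*5.6796 = 2.2718
Step 2: grad_x = 2*2*2.2039 = 8.8157, grad_y = 2*1*2.2718 = 4.5437
  x_2 = 2.2039 - 0.1*8.8157 = 1.3224
  y_2 = 2.2718 - 0.1*4.5437 = 1.8175
Step 3: grad_x = 2*2*1.3224 = 5.2894, grad_y = 2*1*1.8175 = 3.6349
  x_3 = 1.3224 - 0.1*5.2894 = 0.7934
  y_3 = 1.8175 - 0.1*3.6349 = 1.454
Step 4: grad_x = 2*2*0.7934 = 3.1736, grad_y = 2*1*1.454 = 2.908
  x_4 = 0.7934 - 0.1*3.1736 = 0.476
  y_4 = 1.454 - 0.1*2.908 = 1.1632
Step 5: grad_x = 2*2*0.476 = 1.9042, grad_y = 2*1*1.1632 = 2.3264
  x_5 = 0.476 - 0.1*1.9042 = 0.2856
  y_5 = 1.1632 - 0.1*2.3264 = 0.9305
f(0.2856, 0.9305) = 2*0.2856^2 + 1*0.9305^2 = 1.0291


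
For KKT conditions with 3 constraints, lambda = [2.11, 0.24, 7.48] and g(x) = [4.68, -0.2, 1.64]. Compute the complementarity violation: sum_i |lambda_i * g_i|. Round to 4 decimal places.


KKT complementary slackness check:
lambda_1 * g_1 = 2.11 * 4.68 = 9.8748
lambda_2 * g_2 = 0.24 * -0.2 = -0.048
lambda_3 * g_3 = 7.48 * 1.64 = 12.2672
Total violation = 9.8748 + 0.048 + 12.2672 = 22.19


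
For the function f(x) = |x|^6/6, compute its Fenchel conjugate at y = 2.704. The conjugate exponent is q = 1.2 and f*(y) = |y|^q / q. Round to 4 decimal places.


The conjugate exponent q satisfies 1/p + 1/q = 1.
p = 6, so q = 6/(6 - 1) = 1.2
|y|^q = 2.704^1.2 = 3.2992
f*(2.704) = 3.2992 / 1.2 = 2.7493


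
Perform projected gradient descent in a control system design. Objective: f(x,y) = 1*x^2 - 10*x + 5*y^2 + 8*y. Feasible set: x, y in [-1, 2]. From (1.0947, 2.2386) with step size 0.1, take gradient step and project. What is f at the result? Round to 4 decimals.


Step 1: Compute gradient at (1.0947, 2.2386).
grad_x = 2*1*1.0947 - 10 = -7.8106
grad_y = 2*5*2.2386 + 8 = 30.386
Step 2: Gradient step.
x_raw = 1.0947 - 0.1*-7.8106 = 1.8758
y_raw = 2.2386 - 0.1*30.386 = -0.8
Step 3: Project onto [-1, 2].
x_proj = clip(1.8758) = 1.8758
y_proj = clip(-0.8) = -0.8
Step 4: Evaluate f.
f(1.8758, -0.8) = -18.4391


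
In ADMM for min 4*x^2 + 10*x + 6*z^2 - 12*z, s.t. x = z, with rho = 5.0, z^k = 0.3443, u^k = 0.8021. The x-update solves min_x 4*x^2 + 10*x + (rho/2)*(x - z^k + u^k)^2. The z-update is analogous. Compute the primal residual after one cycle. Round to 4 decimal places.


ADMM iteration with rho = 5.0, z^k = 0.3443, u^k = 0.8021
Step 1: x-update.
Minimize 4*x^2 + 10*x + (5.0/2)*(x - 0.3443 + 0.8021)^2
FOC: (2*4 + 5.0)*x = -10 + 5.0*(0.3443 - 0.8021)
x^{k+1} = -0.9453
Step 2: z-update.
Minimize 6*z^2 - 12*z + (5.0/2)*(-0.9453 - z + 0.8021)^2
FOC: (2*6 + 5.0)*z = 12 + 5.0*(-0.9453 + 0.8021)
z^{k+1} = 0.6638
Step 3: u-update.
u^{k+1} = 0.8021 - 0.9453 - 0.6638 = -0.807
Step 4: Primal residual = |-0.9453 - 0.6638| = 1.6091


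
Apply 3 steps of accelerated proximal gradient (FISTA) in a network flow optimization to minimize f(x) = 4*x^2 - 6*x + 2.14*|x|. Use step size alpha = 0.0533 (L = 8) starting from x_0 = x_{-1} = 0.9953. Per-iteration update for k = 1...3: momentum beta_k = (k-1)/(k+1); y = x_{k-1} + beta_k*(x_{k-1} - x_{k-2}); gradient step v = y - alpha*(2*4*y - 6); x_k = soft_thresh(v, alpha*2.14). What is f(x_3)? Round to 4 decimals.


FISTA on f(x) = 4*x^2 - 6*x + 2.14*|x|
L = 8, alpha = 0.0533
Iteration 1: beta = 0.0, y = 0.9953 + 0.0*(0.9953 - 0.9953) = 0.9953
  grad(y) = 1.9624, v = y - alpha*grad = 0.8907
  prox(v) = soft_thresh(0.8907, 0.1141) = 0.7766
Iteration 2: beta = 0.3333, y = 0.7766 + 0.3333*(0.7766 - 0.9953) = 0.7038
  grad(y) = -0.37, v = y - alpha*grad = 0.7235
  prox(v) = soft_thresh(0.7235, 0.1141) = 0.6094
Iteration 3: beta = 0.5, y = 0.6094 + 0.5*(0.6094 - 0.7766) = 0.5258
  grad(y) = -1.7936, v = y - alpha*grad = 0.6214
  prox(v) = soft_thresh(0.6214, 0.1141) = 0.5073
f(x_3) = 4*0.5073^2 - 6*0.5073 + 2.14*|0.5073| = -0.9288


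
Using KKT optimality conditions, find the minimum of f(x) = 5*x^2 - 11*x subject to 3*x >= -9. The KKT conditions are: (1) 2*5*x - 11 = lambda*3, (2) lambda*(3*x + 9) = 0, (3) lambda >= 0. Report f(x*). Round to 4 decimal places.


Step 1: Try lambda = 0 (constraint inactive).
Stationarity: 2*5*x - 11 = 0
x* = 11/(2*5) = 1.1
Check constraint: 3*1.1 = 3.3 >= -9 -- satisfied.
Step 2: Compute optimal value.
f(x*) = 5*1.1^2 - 11*1.1 = -6.05


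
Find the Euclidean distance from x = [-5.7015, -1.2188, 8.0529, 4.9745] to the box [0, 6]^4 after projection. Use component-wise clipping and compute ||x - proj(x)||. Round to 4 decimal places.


Project each component onto [0, 6].
clip(-5.7015) = 0.0, clip(-1.2188) = 0.0, clip(8.0529) = 6.0, clip(4.9745) = 4.9745
Projection = [0.0, 0.0, 6.0, 4.9745]
Squared diffs: [32.5071, 1.4855, 4.2144, 0.0]
Distance = sqrt(38.207) = 6.1812


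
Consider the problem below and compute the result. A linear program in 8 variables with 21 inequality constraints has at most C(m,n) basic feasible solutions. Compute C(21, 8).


Each vertex corresponds to some choice of n active constraints out of m, so the number of vertices is at most C(m, n) = m! / (n!(m-n)!).
m = 21, n = 8
Numerator: 21 * 20 * 19 * 18 * 17 * 16 * 15 * 14
Denominator: 8! = 40320
C(21, 8) = 203490


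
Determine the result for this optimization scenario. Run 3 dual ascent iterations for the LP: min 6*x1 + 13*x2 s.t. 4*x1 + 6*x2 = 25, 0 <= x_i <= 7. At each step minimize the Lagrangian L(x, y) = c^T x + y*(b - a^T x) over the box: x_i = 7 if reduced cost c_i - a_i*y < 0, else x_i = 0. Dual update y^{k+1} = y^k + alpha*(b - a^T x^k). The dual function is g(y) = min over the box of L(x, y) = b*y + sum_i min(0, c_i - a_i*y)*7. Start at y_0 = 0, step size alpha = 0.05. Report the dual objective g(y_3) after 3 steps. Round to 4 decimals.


Dual ascent for LP: min 6*x1 + 13*x2, 4*x1 + 6*x2 = 25, 0 <= x_i <= 7
Step 1: y^k = 0.0, reduced costs: (6.0, 13.0)
  x^k = (0.0, 0.0), subgradient = b - a^T x = 25.0
  y^{k+1} = 0.0 + 0.05*25.0 = 1.25
Step 2: y^k = 1.25, reduced costs: (1.0, 5.5)
  x^k = (0.0, 0.0), subgradient = b - a^T x = 25.0
  y^{k+1} = 1.25 + 0.05*25.0 = 2.5
Step 3: y^k = 2.5, reduced costs: (-4.0, -2.0)
  x^k = (7.0, 7.0), subgradient = b - a^T x = -45.0
  y^{k+1} = 2.5 + 0.05*-45.0 = 0.25
Dual objective at y_3 = 0.25: reduced costs (5.0, 11.5), box minimizer x = (0.0, 0.0)
g(y_3) = b*y + (c1 - a1*y)*x1 + (c2 - a2*y)*x2 = 25*0.25 + 5.0*0.0 + 11.5*0.0 = 6.25 + 0.0 + 0.0 = 6.25


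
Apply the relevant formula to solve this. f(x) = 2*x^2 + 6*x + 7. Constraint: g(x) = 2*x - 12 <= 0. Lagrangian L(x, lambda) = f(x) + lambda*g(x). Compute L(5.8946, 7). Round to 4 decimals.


Step 1: Evaluate f(x).
f(5.8946) = 2*5.8946^2 + 6*5.8946 + 7 = 111.8602
Step 2: Evaluate g(x).
g(5.8946) = 2*5.8946 - 12 = -0.2108
Step 3: Compute Lagrangian.
L = 111.8602 + 7*-0.2108 = 110.3846


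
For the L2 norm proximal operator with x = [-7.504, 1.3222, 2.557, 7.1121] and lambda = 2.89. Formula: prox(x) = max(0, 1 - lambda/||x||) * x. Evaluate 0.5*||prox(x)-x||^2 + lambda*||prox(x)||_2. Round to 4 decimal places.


Step 1: Compute ||x||.
||x|| = 10.7321
Step 2: Compute scaling factor.
scale = max(0, 1 - 2.89/10.7321) = 0.7307
Step 3: prox(x) = [-5.4833, 0.9662, 1.8684, 5.1969]
||prox(x)|| = 7.8421
Step 4: Proximal objective.
0.5*||prox-x||^2 = 4.1761
lambda*||prox|| = 22.6637
Total = 26.8398


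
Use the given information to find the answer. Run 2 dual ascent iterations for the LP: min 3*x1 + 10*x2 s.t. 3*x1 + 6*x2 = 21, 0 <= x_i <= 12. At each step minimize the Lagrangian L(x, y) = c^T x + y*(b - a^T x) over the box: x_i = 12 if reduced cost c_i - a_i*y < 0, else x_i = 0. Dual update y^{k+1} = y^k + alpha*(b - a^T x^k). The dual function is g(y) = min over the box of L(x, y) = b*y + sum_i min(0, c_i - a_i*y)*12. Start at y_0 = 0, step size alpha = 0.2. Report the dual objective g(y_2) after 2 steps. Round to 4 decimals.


Dual ascent for LP: min 3*x1 + 10*x2, 3*x1 + 6*x2 = 21, 0 <= x_i <= 12
Step 1: y^k = 0.0, reduced costs: (3.0, 10.0)
  x^k = (0.0, 0.0), subgradient = b - a^T x = 21.0
  y^{k+1} = 0.0 + 0.2*21.0 = 4.2
Step 2: y^k = 4.2, reduced costs: (-9.6, -15.2)
  x^k = (12.0, 12.0), subgradient = b - a^T x = -87.0
  y^{k+1} = 4.2 + 0.2*-87.0 = -13.2
Dual objective at y_2 = -13.2: reduced costs (42.6, 89.2), box minimizer x = (0.0, 0.0)
g(y_2) = b*y + (c1 - a1*y)*x1 + (c2 - a2*y)*x2 = 21*(-13.2) + 42.6*0.0 + 89.2*0.0 = -277.2 + 0.0 + 0.0 = -277.2


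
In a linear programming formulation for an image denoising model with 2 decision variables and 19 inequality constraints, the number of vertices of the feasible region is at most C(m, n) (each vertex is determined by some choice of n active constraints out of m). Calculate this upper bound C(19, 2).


Each vertex corresponds to some choice of n active constraints out of m, so the number of vertices is at most C(m, n) = m! / (n!(m-n)!).
m = 19, n = 2
Numerator: 19 * 18
Denominator: 2! = 2
C(19, 2) = 171


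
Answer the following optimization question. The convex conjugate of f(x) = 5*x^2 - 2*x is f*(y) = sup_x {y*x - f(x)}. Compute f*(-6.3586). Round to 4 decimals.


f*(y) = sup_x {y*x - a*x^2 - b*x} = sup_x {(y-b)*x - a*x^2}
FOC: (y - b) - 2a*x = 0 => x* = (y - b)/(2a)
x* = (-6.3586 + 2)/(2*5) = -0.4359
f*(-6.3586) = (y-b)^2/(4a) = (-6.3586 + 2)^2/(4*5)
= 18.9974/20 = 0.9499


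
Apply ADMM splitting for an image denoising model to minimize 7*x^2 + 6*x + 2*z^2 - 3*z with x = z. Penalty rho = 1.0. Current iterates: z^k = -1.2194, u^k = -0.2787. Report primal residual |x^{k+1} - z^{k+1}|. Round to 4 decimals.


ADMM iteration with rho = 1.0, z^k = -1.2194, u^k = -0.2787
Step 1: x-update.
Minimize 7*x^2 + 6*x + (1.0/2)*(x + 1.2194 - 0.2787)^2
FOC: (2*7 + 1.0)*x = -6 + 1.0*(-1.2194 + 0.2787)
x^{k+1} = -0.4627
Step 2: z-update.
Minimize 2*z^2 - 3*z + (1.0/2)*(-0.4627 - z - 0.2787)^2
FOC: (2*2 + 1.0)*z = 3 + 1.0*(-0.4627 - 0.2787)
z^{k+1} = 0.4517
Step 3: u-update.
u^{k+1} = -0.2787 - 0.4627 - 0.4517 = -1.1931
Step 4: Primal residual = |-0.4627 - 0.4517| = 0.9144


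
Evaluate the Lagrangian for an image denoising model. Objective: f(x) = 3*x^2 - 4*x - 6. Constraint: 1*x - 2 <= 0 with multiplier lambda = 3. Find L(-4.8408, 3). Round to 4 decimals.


Step 1: Evaluate f(x).
f(-4.8408) = 3*(-4.8408)^2 - 4*(-4.8408) - 6 = 83.6632
Step 2: Evaluate g(x).
g(-4.8408) = 1*-4.8408 - 2 = -6.8408
Step 3: Compute Lagrangian.
L = 83.6632 + 3*-6.8408 = 63.1408


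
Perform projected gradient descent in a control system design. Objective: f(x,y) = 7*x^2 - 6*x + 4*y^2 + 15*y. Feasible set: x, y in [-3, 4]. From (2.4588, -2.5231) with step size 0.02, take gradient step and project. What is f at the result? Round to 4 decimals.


Step 1: Compute gradient at (2.4588, -2.5231).
grad_x = 2*7*2.4588 - 6 = 28.4232
grad_y = 2*4*-2.5231 + 15 = -5.1848
Step 2: Gradient step.
x_raw = 2.4588 - 0.02*28.4232 = 1.8903
y_raw = -2.5231 - 0.02*-5.1848 = -2.4194
Step 3: Project onto [-3, 4].
x_proj = clip(1.8903) = 1.8903
y_proj = clip(-2.4194) = -2.4194
Step 4: Evaluate f.
f(1.8903, -2.4194) = 0.7946


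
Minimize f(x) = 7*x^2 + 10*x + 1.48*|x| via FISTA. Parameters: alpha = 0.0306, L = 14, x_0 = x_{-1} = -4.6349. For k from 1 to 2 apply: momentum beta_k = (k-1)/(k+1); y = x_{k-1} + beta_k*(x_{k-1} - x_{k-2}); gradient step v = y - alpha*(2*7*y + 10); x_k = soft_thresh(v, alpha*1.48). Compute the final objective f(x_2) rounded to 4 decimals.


FISTA on f(x) = 7*x^2 + 10*x + 1.48*|x|
L = 14, alpha = 0.0306
Iteration 1: beta = 0.0, y = -4.6349 + 0.0*(-4.6349 + 4.6349) = -4.6349
  grad(y) = -54.8886, v = y - alpha*grad = -2.9553
  prox(v) = soft_thresh(-2.9553, 0.0453) = -2.91
Iteration 2: beta = 0.3333, y = -2.91 + 0.3333*(-2.91 + 4.6349) = -2.3351
  grad(y) = -22.6909, v = y - alpha*grad = -1.6407
  prox(v) = soft_thresh(-1.6407, 0.0453) = -1.5954
f(x_2) = 7*(-1.5954)^2 + 10*(-1.5954) + 1.48*|-1.5954| = 4.2248


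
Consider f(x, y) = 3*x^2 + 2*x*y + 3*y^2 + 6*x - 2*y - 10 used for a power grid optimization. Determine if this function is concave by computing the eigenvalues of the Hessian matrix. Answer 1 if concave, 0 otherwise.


The Hessian of f(x,y) = 3*x^2 + 2*x*y + 3*y^2 + 6*x - 2*y - 10 is:
H = [[6, 2], [2, 6]]
Trace = 6 + 6 = 12
Determinant = 6*6 - (2)^2 = 32
Discriminant = (12)^2 - 4*32 = 16.0
Eigenvalues: lambda_1 = 4.0, lambda_2 = 8.0
The function is not concave.

0


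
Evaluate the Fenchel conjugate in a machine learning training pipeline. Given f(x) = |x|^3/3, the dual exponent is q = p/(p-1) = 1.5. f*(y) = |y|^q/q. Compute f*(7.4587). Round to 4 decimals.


The conjugate exponent q satisfies 1/p + 1/q = 1.
p = 3, so q = 3/(3 - 1) = 1.5
|y|^q = 7.4587^1.5 = 20.3702
f*(7.4587) = 20.3702 / 1.5 = 13.5801


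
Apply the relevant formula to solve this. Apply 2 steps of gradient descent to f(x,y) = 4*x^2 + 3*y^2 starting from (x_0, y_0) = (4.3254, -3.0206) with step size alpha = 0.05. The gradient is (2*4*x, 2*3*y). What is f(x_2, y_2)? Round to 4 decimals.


Gradient descent on f(x,y) = 4*x^2 + 3*y^2.
Starting point: (4.3254, -3.0206), alpha = 0.05
Step 1: grad_x = 2*4*4.3254 = 34.6032, grad_y = 2*3*-3.0206 = -18.1236
  x_1 = 4.3254 - 0.05*34.6032 = 2.5952
  y_1 = -3.0206 - 0.05*-18.1236 = -2.1144
Step 2: grad_x = 2*4*2.5952 = 20.7619, grad_y = 2*3*-2.1144 = -12.6865
  x_2 = 2.5952 - 0.05*20.7619 = 1.5571
  y_2 = -2.1144 - 0.05*-12.6865 = -1.4801
f(1.5571, -1.4801) = 4*1.5571^2 + 3*(-1.4801)^2 = 16.2708


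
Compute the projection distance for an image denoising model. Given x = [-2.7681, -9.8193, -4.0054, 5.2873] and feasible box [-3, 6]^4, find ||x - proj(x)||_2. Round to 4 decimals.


Project each component onto [-3, 6].
clip(-2.7681) = -2.7681, clip(-9.8193) = -3.0, clip(-4.0054) = -3.0, clip(5.2873) = 5.2873
Projection = [-2.7681, -3.0, -3.0, 5.2873]
Squared diffs: [0.0, 46.5029, 1.0108, 0.0]
Distance = sqrt(47.5137) = 6.893


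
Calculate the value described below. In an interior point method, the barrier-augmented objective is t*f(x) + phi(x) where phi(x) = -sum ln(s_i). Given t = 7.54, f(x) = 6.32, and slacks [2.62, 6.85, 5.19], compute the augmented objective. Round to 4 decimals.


Step 1: Compute log-barrier.
ln values: [0.9632, 1.9242, 1.6467]
phi = -(0.9632 + 1.9242 + 1.6467) = -4.5342
Step 2: Compute augmented objective.
t*f(x) = 7.54*6.32 = 47.6528
Total = 47.6528 - 4.5342 = 43.1186


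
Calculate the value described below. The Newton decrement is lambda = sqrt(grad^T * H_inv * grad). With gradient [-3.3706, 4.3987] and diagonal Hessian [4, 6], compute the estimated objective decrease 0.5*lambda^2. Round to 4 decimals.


Step 1: H is diagonal, so H^(-1) * g = [-0.8427, 0.7331].
Step 2: g^T H^(-1) g = sum_i g_i^2 / H_ii
  = (-3.3706)^2/4 + (4.3987)^2/6
  = 2.8402 + 3.2248 = 6.065
Step 3: Objective decrease = 0.5 * g^T H^(-1) g = 3.0325


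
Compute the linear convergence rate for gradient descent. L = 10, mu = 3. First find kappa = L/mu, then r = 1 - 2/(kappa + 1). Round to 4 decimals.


Step 1: Compute the condition number.
kappa = L/mu = 10/3 = 3.3333
Step 2: Compute the convergence rate.
r = 1 - 2/(kappa + 1) = 1 - 2*mu/(L + mu) = (L - mu)/(L + mu) = 7/13 = 0.5385


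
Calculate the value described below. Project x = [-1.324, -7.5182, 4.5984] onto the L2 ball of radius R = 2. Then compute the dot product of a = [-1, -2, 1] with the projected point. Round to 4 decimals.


Step 1: Compute ||x|| (intermediates to 6 decimals).
||x|| = sqrt((-1.324)^2 + (-7.5182)^2 + 4.5984^2) = 8.911879
Step 2: Project.
Since ||x|| > R, scale = R/||x|| = 2/8.911879 = 0.22442, proj(x) = scale * x
proj(x) = [-0.297132, -1.687234, 1.031973]
Step 3: Dot product.
a^T * proj(x) = -1*(-0.297132) - 2*(-1.687234) + 1*1.031973 = 4.7036


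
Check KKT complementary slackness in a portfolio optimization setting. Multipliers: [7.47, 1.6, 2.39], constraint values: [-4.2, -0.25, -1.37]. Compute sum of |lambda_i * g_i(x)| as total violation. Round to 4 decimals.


KKT complementary slackness check:
lambda_1 * g_1 = 7.47 * -4.2 = -31.374
lambda_2 * g_2 = 1.6 * -0.25 = -0.4
lambda_3 * g_3 = 2.39 * -1.37 = -3.2743
Total violation = 31.374 + 0.4 + 3.2743 = 35.0483


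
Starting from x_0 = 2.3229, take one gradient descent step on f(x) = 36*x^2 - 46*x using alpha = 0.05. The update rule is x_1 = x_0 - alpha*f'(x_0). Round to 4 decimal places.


We compute the gradient at x_0 and apply the update.
f'(x) = 72*x - 46
f'(2.3229) = 72*2.3229 - 46 = 121.2488
x_1 = 2.3229 - 0.05*121.2488 = -3.7395


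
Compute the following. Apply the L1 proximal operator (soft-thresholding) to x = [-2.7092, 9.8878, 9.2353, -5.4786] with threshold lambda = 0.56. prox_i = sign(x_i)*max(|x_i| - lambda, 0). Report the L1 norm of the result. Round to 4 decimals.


Soft-thresholding with lambda = 0.56:
prox(-2.7092) = sign(-2.7092)*max(|-2.7092| - 0.56, 0) = -2.1492
prox(9.8878) = sign(9.8878)*max(|9.8878| - 0.56, 0) = 9.3278
prox(9.2353) = sign(9.2353)*max(|9.2353| - 0.56, 0) = 8.6753
prox(-5.4786) = sign(-5.4786)*max(|-5.4786| - 0.56, 0) = -4.9186
prox(x) = [-2.1492, 9.3278, 8.6753, -4.9186]
||prox(x)||_1 = 2.1492 + 9.3278 + 8.6753 + 4.9186 = 25.0709


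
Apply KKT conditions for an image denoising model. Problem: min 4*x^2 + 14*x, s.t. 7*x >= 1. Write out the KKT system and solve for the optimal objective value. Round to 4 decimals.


Step 1: Try lambda = 0 (constraint inactive).
x_unc = -14/(2*4) = -1.75
Check: 7*-1.75 = -12.25 < 1 -- violated!
Step 2: Constraint must be active: 7*x = 1
x* = 1/7 = 0.1429 (rounded; the exact value 1/7 is used below)
lambda = (2*4*(1/7) + 14)/7 = 2.1633
Step 3: Compute optimal value.
f(x*) = 4*(1/7)^2 + 14*(1/7) = 2.0816


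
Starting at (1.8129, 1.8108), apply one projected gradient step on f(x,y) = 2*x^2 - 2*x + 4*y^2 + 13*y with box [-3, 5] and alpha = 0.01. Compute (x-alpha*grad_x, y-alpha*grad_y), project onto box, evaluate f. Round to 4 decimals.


Step 1: Compute gradient at (1.8129, 1.8108).
grad_x = 2*2*1.8129 - 2 = 5.2516
grad_y = 2*4*1.8108 + 13 = 27.4864
Step 2: Gradient step.
x_raw = 1.8129 - 0.01*5.2516 = 1.7604
y_raw = 1.8108 - 0.01*27.4864 = 1.5359
Step 3: Project onto [-3, 5].
x_proj = clip(1.7604) = 1.7604
y_proj = clip(1.5359) = 1.5359
Step 4: Evaluate f.
f(1.7604, 1.5359) = 32.0807


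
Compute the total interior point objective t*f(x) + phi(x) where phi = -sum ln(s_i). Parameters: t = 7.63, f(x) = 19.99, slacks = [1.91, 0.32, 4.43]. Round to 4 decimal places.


Step 1: Compute log-barrier.
ln values: [0.6471, -1.1394, 1.4884]
phi = -(0.6471 - 1.1394 + 1.4884) = -0.9961
Step 2: Compute augmented objective.
t*f(x) = 7.63*19.99 = 152.5237
Total = 152.5237 - 0.9961 = 151.5276


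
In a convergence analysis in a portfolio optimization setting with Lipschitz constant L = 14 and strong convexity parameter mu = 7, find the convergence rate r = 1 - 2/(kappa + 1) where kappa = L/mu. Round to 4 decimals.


Step 1: Compute the condition number.
kappa = L/mu = 14/7 = 2.0
Step 2: Compute the convergence rate.
r = 1 - 2/(kappa + 1) = 1 - 2*mu/(L + mu) = (L - mu)/(L + mu) = 7/21 = 0.3333


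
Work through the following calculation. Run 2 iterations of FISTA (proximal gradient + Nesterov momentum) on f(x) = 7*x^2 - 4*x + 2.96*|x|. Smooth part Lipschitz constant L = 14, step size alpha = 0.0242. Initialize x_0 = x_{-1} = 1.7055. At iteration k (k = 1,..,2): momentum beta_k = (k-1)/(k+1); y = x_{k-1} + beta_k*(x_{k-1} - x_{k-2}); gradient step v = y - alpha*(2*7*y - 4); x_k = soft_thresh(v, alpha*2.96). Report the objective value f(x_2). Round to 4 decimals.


FISTA on f(x) = 7*x^2 - 4*x + 2.96*|x|
L = 14, alpha = 0.0242
Iteration 1: beta = 0.0, y = 1.7055 + 0.0*(1.7055 - 1.7055) = 1.7055
  grad(y) = 19.877, v = y - alpha*grad = 1.2245
  prox(v) = soft_thresh(1.2245, 0.0716) = 1.1528
Iteration 2: beta = 0.3333, y = 1.1528 + 0.3333*(1.1528 - 1.7055) = 0.9686
  grad(y) = 9.5608, v = y - alpha*grad = 0.7373
  prox(v) = soft_thresh(0.7373, 0.0716) = 0.6656
f(x_2) = 7*0.6656^2 - 4*0.6656 + 2.96*|0.6656| = 2.4091


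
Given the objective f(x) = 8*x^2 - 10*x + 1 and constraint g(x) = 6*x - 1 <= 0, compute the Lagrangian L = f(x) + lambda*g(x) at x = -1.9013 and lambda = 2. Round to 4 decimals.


Step 1: Evaluate f(x).
f(-1.9013) = 8*(-1.9013)^2 - 10*(-1.9013) + 1 = 48.9325
Step 2: Evaluate g(x).
g(-1.9013) = 6*-1.9013 - 1 = -12.4078
Step 3: Compute Lagrangian.
L = 48.9325 + 2*-12.4078 = 24.1169


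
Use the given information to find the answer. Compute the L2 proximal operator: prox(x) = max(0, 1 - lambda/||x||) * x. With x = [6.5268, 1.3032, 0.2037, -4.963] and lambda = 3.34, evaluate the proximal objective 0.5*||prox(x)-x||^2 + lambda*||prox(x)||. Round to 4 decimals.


Step 1: Compute ||x||.
||x|| = 8.3048
Step 2: Compute scaling factor.
scale = max(0, 1 - 3.34/8.3048) = 0.5978
Step 3: prox(x) = [3.9019, 0.7791, 0.1218, -2.967]
||prox(x)|| = 4.9648
Step 4: Proximal objective.
0.5*||prox-x||^2 = 5.5778
lambda*||prox|| = 16.5824
Total = 22.1604


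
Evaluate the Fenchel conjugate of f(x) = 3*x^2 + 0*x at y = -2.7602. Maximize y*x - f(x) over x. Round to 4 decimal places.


f*(y) = sup_x {y*x - a*x^2 - b*x} = sup_x {(y-b)*x - a*x^2}
FOC: (y - b) - 2a*x = 0 => x* = (y - b)/(2a)
x* = (-2.7602 - 0)/(2*3) = -0.46
f*(-2.7602) = (y-b)^2/(4a) = (-2.7602 - 0)^2/(4*3)
= 7.6187/12 = 0.6349


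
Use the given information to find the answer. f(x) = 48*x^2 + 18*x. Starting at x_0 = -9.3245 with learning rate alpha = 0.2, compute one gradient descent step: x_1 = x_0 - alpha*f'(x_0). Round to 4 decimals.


We compute the gradient at x_0 and apply the update.
f'(x) = 96*x + 18
f'(-9.3245) = 96*-9.3245 + 18 = -877.152
x_1 = -9.3245 - 0.2*-877.152 = 166.1059


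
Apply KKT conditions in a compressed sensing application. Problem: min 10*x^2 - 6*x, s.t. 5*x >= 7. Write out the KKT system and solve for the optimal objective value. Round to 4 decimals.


Step 1: Try lambda = 0 (constraint inactive).
x_unc = 6/(2*10) = 0.3
Check: 5*0.3 = 1.5 < 7 -- violated!
Step 2: Constraint must be active: 5*x = 7
x* = 7/5 = 1.4
lambda = (2*10*1.4 - 6)/5 = 4.4
Step 3: Compute optimal value.
f(x*) = 10*1.4^2 - 6*1.4 = 11.2


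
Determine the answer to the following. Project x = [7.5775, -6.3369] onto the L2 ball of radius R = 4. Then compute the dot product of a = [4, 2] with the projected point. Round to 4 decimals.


Step 1: Compute ||x|| (intermediates to 6 decimals).
||x|| = sqrt(7.5775^2 + (-6.3369)^2) = 9.877996
Step 2: Project.
Since ||x|| > R, scale = R/||x|| = 4/9.877996 = 0.40494, proj(x) = scale * x
proj(x) = [3.068433, -2.566064]
Step 3: Dot product.
a^T * proj(x) = 4*3.068433 + 2*(-2.566064) = 7.1416


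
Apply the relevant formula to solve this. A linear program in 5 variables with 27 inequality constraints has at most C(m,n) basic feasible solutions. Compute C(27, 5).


Each vertex corresponds to some choice of n active constraints out of m, so the number of vertices is at most C(m, n) = m! / (n!(m-n)!).
m = 27, n = 5
Numerator: 27 * 26 * 25 * 24 * 23
Denominator: 5! = 120
C(27, 5) = 80730


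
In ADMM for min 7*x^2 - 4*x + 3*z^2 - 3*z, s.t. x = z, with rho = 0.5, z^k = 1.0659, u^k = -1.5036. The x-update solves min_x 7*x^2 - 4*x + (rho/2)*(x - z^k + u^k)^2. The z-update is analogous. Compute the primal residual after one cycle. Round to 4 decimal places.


ADMM iteration with rho = 0.5, z^k = 1.0659, u^k = -1.5036
Step 1: x-update.
Minimize 7*x^2 - 4*x + (0.5/2)*(x - 1.0659 - 1.5036)^2
FOC: (2*7 + 0.5)*x = 4 + 0.5*(1.0659 + 1.5036)
x^{k+1} = 0.3645
Step 2: z-update.
Minimize 3*z^2 - 3*z + (0.5/2)*(0.3645 - z - 1.5036)^2
FOC: (2*3 + 0.5)*z = 3 + 0.5*(0.3645 - 1.5036)
z^{k+1} = 0.3739
Step 3: u-update.
u^{k+1} = -1.5036 + 0.3645 - 0.3739 = -1.513
Step 4: Primal residual = |0.3645 - 0.3739| = 0.0094


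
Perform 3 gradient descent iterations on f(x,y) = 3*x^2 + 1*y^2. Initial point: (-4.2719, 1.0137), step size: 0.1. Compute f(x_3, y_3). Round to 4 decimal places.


Gradient descent on f(x,y) = 3*x^2 + 1*y^2.
Starting point: (-4.2719, 1.0137), alpha = 0.1
Step 1: grad_x = 2*3*-4.2719 = -25.6314, grad_y = 2*1*1.0137 = 2.0274
  x_1 = -4.2719 - 0.1*-25.6314 = -1.7088
  y_1 = 1.0137 - 0.1*2.0274 = 0.811
Step 2: grad_x = 2*3*-1.7088 = -10.2526, grad_y = 2*1*0.811 = 1.6219
  x_2 = -1.7088 - 0.1*-10.2526 = -0.6835
  y_2 = 0.811 - 0.1*1.6219 = 0.6488
Step 3: grad_x = 2*3*-0.6835 = -4.101, grad_y = 2*1*0.6488 = 1.2975
  x_3 = -0.6835 - 0.1*-4.101 = -0.2734
  y_3 = 0.6488 - 0.1*1.2975 = 0.519
f(-0.2734, 0.519) = 3*(-0.2734)^2 + 1*0.519^2 = 0.4936


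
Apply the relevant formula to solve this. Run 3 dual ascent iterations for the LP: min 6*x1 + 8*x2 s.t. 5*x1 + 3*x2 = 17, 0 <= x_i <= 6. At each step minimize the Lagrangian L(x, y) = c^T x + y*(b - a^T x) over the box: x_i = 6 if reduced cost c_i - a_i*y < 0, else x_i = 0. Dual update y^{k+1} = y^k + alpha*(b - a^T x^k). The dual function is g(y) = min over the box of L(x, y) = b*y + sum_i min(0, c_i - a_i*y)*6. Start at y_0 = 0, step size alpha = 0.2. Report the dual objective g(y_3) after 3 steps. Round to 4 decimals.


Dual ascent for LP: min 6*x1 + 8*x2, 5*x1 + 3*x2 = 17, 0 <= x_i <= 6
Step 1: y^k = 0.0, reduced costs: (6.0, 8.0)
  x^k = (0.0, 0.0), subgradient = b - a^T x = 17.0
  y^{k+1} = 0.0 + 0.2*17.0 = 3.4
Step 2: y^k = 3.4, reduced costs: (-11.0, -2.2)
  x^k = (6.0, 6.0), subgradient = b - a^T x = -31.0
  y^{k+1} = 3.4 + 0.2*-31.0 = -2.8
Step 3: y^k = -2.8, reduced costs: (20.0, 16.4)
  x^k = (0.0, 0.0), subgradient = b - a^T x = 17.0
  y^{k+1} = -2.8 + 0.2*17.0 = 0.6
Dual objective at y_3 = 0.6: reduced costs (3.0, 6.2), box minimizer x = (0.0, 0.0)
g(y_3) = b*y + (c1 - a1*y)*x1 + (c2 - a2*y)*x2 = 17*0.6 + 3.0*0.0 + 6.2*0.0 = 10.2 + 0.0 + 0.0 = 10.2


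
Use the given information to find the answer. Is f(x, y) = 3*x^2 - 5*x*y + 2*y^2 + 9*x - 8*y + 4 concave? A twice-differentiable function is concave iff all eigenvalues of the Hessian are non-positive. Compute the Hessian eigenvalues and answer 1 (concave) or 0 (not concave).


The Hessian of f(x,y) = 3*x^2 - 5*x*y + 2*y^2 + 9*x - 8*y + 4 is:
H = [[6, -5], [-5, 4]]
Trace = 6 + 4 = 10
Determinant = 6*4 - (-5)^2 = -1
Discriminant = (10)^2 - 4*-1 = 104.0
Eigenvalues: lambda_1 = -0.099, lambda_2 = 10.099
The function is not concave.

0


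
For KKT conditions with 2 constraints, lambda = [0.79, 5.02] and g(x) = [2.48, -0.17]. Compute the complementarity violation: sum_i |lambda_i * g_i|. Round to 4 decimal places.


KKT complementary slackness check:
lambda_1 * g_1 = 0.79 * 2.48 = 1.9592
lambda_2 * g_2 = 5.02 * -0.17 = -0.8534
Total violation = 1.9592 + 0.8534 = 2.8126


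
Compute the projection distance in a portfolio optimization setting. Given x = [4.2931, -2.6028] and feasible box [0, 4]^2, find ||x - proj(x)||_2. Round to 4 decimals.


Project each component onto [0, 4].
clip(4.2931) = 4.0, clip(-2.6028) = 0.0
Projection = [4.0, 0.0]
Squared diffs: [0.0859, 6.7746]
Distance = sqrt(6.8605) = 2.6193


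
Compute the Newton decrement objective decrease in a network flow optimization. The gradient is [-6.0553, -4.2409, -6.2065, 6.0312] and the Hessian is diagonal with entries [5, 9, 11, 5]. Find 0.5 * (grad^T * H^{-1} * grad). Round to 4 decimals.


Step 1: H is diagonal, so H^(-1) * g = [-1.2111, -0.4712, -0.5642, 1.2062].
Step 2: g^T H^(-1) g = sum_i g_i^2 / H_ii
  = (-6.0553)^2/5 + (-4.2409)^2/9 + (-6.2065)^2/11 + (6.0312)^2/5
  = 7.3333 + 1.9984 + 3.5019 + 7.2751 = 20.1086
Step 3: Objective decrease = 0.5 * g^T H^(-1) g = 10.0543


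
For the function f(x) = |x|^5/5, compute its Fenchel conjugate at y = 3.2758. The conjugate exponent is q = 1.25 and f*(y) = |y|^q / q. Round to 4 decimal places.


The conjugate exponent q satisfies 1/p + 1/q = 1.
p = 5, so q = 5/(5 - 1) = 1.25
|y|^q = 3.2758^1.25 = 4.407
f*(3.2758) = 4.407 / 1.25 = 3.5256


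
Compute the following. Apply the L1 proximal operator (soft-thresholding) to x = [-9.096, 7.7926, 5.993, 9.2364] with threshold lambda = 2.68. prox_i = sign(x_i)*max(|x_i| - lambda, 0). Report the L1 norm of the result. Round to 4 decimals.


Soft-thresholding with lambda = 2.68:
prox(-9.096) = sign(-9.096)*max(|-9.096| - 2.68, 0) = -6.416
prox(7.7926) = sign(7.7926)*max(|7.7926| - 2.68, 0) = 5.1126
prox(5.993) = sign(5.993)*max(|5.993| - 2.68, 0) = 3.313
prox(9.2364) = sign(9.2364)*max(|9.2364| - 2.68, 0) = 6.5564
prox(x) = [-6.416, 5.1126, 3.313, 6.5564]
||prox(x)||_1 = 6.416 + 5.1126 + 3.313 + 6.5564 = 21.398


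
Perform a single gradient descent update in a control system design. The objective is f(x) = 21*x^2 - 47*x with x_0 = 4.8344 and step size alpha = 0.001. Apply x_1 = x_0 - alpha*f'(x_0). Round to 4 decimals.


We compute the gradient at x_0 and apply the update.
f'(x) = 42*x - 47
f'(4.8344) = 42*4.8344 - 47 = 156.0448
x_1 = 4.8344 - 0.001*156.0448 = 4.6784


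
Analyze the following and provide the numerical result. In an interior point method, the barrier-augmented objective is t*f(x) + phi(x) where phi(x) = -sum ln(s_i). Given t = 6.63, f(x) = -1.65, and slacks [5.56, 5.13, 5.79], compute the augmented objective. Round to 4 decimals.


Step 1: Compute log-barrier.
ln values: [1.7156, 1.6351, 1.7561]
phi = -(1.7156 + 1.6351 + 1.7561) = -5.1068
Step 2: Compute augmented objective.
t*f(x) = 6.63*-1.65 = -10.9395
Total = -10.9395 - 5.1068 = -16.0463


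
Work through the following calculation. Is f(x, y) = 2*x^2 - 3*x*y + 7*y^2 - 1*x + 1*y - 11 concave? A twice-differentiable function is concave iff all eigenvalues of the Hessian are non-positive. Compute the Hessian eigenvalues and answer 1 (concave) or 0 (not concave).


The Hessian of f(x,y) = 2*x^2 - 3*x*y + 7*y^2 - 1*x + 1*y - 11 is:
H = [[4, -3], [-3, 14]]
Trace = 4 + 14 = 18
Determinant = 4*14 - (-3)^2 = 47
Discriminant = (18)^2 - 4*47 = 136.0
Eigenvalues: lambda_1 = 3.169, lambda_2 = 14.831
The function is not concave.

0


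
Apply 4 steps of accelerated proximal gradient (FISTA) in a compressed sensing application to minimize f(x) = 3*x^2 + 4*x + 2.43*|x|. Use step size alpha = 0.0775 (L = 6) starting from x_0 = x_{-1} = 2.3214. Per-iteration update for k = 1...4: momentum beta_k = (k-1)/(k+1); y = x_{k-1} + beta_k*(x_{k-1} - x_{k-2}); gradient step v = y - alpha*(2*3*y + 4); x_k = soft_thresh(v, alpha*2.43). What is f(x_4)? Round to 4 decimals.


FISTA on f(x) = 3*x^2 + 4*x + 2.43*|x|
L = 6, alpha = 0.0775
Iteration 1: beta = 0.0, y = 2.3214 + 0.0*(2.3214 - 2.3214) = 2.3214
  grad(y) = 17.9284, v = y - alpha*grad = 0.9319
  prox(v) = soft_thresh(0.9319, 0.1883) = 0.7436
Iteration 2: beta = 0.3333, y = 0.7436 + 0.3333*(0.7436 - 2.3214) = 0.2177
  grad(y) = 5.3062, v = y - alpha*grad = -0.1935
  prox(v) = soft_thresh(-0.1935, 0.1883) = -0.0052
Iteration 3: beta = 0.5, y = -0.0052 + 0.5*(-0.0052 - 0.7436) = -0.3796
  grad(y) = 1.7223, v = y - alpha*grad = -0.5131
  prox(v) = soft_thresh(-0.5131, 0.1883) = -0.3248
Iteration 4: beta = 0.6, y = -0.3248 + 0.6*(-0.3248 + 0.0052) = -0.5165
  grad(y) = 0.9009, v = y - alpha*grad = -0.5863
  prox(v) = soft_thresh(-0.5863, 0.1883) = -0.398
f(x_4) = 3*(-0.398)^2 + 4*(-0.398) + 2.43*|-0.398| = -0.1496


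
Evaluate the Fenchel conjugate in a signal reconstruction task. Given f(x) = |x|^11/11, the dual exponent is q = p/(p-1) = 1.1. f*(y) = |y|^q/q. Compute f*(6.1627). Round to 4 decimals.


The conjugate exponent q satisfies 1/p + 1/q = 1.
p = 11, so q = 11/(11 - 1) = 1.1
|y|^q = 6.1627^1.1 = 7.3918
f*(6.1627) = 7.3918 / 1.1 = 6.7198


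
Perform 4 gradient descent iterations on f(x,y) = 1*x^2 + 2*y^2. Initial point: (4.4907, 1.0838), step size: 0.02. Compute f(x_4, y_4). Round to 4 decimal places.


Gradient descent on f(x,y) = 1*x^2 + 2*y^2.
Starting point: (4.4907, 1.0838), alpha = 0.02
Step 1: grad_x = 2*1*4.4907 = 8.9814, grad_y = 2*2*1.0838 = 4.3352
  x_1 = 4.4907 - 0.02*8.9814 = 4.3111
  y_1 = 1.0838 - 0.02*4.3352 = 0.9971
Step 2: grad_x = 2*1*4.3111 = 8.6221, grad_y = 2*2*0.9971 = 3.9884
  x_2 = 4.3111 - 0.02*8.6221 = 4.1386
  y_2 = 0.9971 - 0.02*3.9884 = 0.9173
Step 3: grad_x = 2*1*4.1386 = 8.2773, grad_y = 2*2*0.9173 = 3.6693
  x_3 = 4.1386 - 0.02*8.2773 = 3.9731
  y_3 = 0.9173 - 0.02*3.6693 = 0.8439
Step 4: grad_x = 2*1*3.9731 = 7.9462, grad_y = 2*2*0.8439 = 3.3758
  x_4 = 3.9731 - 0.02*7.9462 = 3.8142
  y_4 = 0.8439 - 0.02*3.3758 = 0.7764
f(3.8142, 0.7764) = 1*3.8142^2 + 2*0.7764^2 = 15.7535


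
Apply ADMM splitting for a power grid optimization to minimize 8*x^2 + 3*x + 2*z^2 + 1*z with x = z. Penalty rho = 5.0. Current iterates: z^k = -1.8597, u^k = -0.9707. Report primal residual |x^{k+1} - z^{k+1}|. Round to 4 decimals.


ADMM iteration with rho = 5.0, z^k = -1.8597, u^k = -0.9707
Step 1: x-update.
Minimize 8*x^2 + 3*x + (5.0/2)*(x + 1.8597 - 0.9707)^2
FOC: (2*8 + 5.0)*x = -3 + 5.0*(-1.8597 + 0.9707)
x^{k+1} = -0.3545
Step 2: z-update.
Minimize 2*z^2 + 1*z + (5.0/2)*(-0.3545 - z - 0.9707)^2
FOC: (2*2 + 5.0)*z = -1 + 5.0*(-0.3545 - 0.9707)
z^{k+1} = -0.8473
Step 3: u-update.
u^{k+1} = -0.9707 - 0.3545 + 0.8473 = -0.4779
Step 4: Primal residual = |-0.3545 + 0.8473| = 0.4928


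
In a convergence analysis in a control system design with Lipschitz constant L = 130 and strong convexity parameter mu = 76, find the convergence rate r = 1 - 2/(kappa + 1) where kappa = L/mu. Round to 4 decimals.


Step 1: Compute the condition number.
kappa = L/mu = 130/76 = 1.7105
Step 2: Compute the convergence rate.
r = 1 - 2/(kappa + 1) = 1 - 2*mu/(L + mu) = (L - mu)/(L + mu) = 54/206 = 0.2621
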